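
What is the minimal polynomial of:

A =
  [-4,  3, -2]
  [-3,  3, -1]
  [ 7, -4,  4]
x^3 - 3*x^2 + 3*x - 1

The characteristic polynomial is χ_A(x) = (x - 1)^3, so the eigenvalues are known. The minimal polynomial is
  m_A(x) = Π_λ (x − λ)^{k_λ}
where k_λ is the size of the *largest* Jordan block for λ (equivalently, the smallest k with (A − λI)^k v = 0 for every generalised eigenvector v of λ).

  λ = 1: largest Jordan block has size 3, contributing (x − 1)^3

So m_A(x) = (x - 1)^3 = x^3 - 3*x^2 + 3*x - 1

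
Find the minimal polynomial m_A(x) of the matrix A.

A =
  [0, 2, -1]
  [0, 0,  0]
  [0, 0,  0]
x^2

The characteristic polynomial is χ_A(x) = x^3, so the eigenvalues are known. The minimal polynomial is
  m_A(x) = Π_λ (x − λ)^{k_λ}
where k_λ is the size of the *largest* Jordan block for λ (equivalently, the smallest k with (A − λI)^k v = 0 for every generalised eigenvector v of λ).

  λ = 0: largest Jordan block has size 2, contributing (x − 0)^2

So m_A(x) = x^2 = x^2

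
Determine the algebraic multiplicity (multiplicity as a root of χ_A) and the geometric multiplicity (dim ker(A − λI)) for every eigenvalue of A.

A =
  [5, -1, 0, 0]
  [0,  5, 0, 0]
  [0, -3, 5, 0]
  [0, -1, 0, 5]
λ = 5: alg = 4, geom = 3

Step 1 — factor the characteristic polynomial to read off the algebraic multiplicities:
  χ_A(x) = (x - 5)^4

Step 2 — compute geometric multiplicities via the rank-nullity identity g(λ) = n − rank(A − λI):
  rank(A − (5)·I) = 1, so dim ker(A − (5)·I) = n − 1 = 3

Summary:
  λ = 5: algebraic multiplicity = 4, geometric multiplicity = 3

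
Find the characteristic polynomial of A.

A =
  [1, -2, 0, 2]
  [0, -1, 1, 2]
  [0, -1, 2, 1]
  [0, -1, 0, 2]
x^4 - 4*x^3 + 6*x^2 - 4*x + 1

Expanding det(x·I − A) (e.g. by cofactor expansion or by noting that A is similar to its Jordan form J, which has the same characteristic polynomial as A) gives
  χ_A(x) = x^4 - 4*x^3 + 6*x^2 - 4*x + 1
which factors as (x - 1)^4. The eigenvalues (with algebraic multiplicities) are λ = 1 with multiplicity 4.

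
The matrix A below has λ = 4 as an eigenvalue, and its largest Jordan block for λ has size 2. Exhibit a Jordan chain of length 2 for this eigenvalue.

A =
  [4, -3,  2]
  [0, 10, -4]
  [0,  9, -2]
A Jordan chain for λ = 4 of length 2:
v_1 = (-3, 6, 9)ᵀ
v_2 = (0, 1, 0)ᵀ

Let N = A − (4)·I. We want v_2 with N^2 v_2 = 0 but N^1 v_2 ≠ 0; then v_{j-1} := N · v_j for j = 2, …, 2.

Pick v_2 = (0, 1, 0)ᵀ.
Then v_1 = N · v_2 = (-3, 6, 9)ᵀ.

Sanity check: (A − (4)·I) v_1 = (0, 0, 0)ᵀ = 0. ✓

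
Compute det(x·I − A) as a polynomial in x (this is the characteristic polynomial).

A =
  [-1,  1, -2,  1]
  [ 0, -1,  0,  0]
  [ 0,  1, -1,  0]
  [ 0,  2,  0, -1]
x^4 + 4*x^3 + 6*x^2 + 4*x + 1

Expanding det(x·I − A) (e.g. by cofactor expansion or by noting that A is similar to its Jordan form J, which has the same characteristic polynomial as A) gives
  χ_A(x) = x^4 + 4*x^3 + 6*x^2 + 4*x + 1
which factors as (x + 1)^4. The eigenvalues (with algebraic multiplicities) are λ = -1 with multiplicity 4.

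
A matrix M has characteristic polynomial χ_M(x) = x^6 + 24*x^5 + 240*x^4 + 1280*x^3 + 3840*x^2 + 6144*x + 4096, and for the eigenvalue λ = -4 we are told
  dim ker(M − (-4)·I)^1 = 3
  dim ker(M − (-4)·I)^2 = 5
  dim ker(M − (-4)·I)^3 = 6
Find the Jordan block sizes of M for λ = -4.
Block sizes for λ = -4: [3, 2, 1]

From the dimensions of kernels of powers, the number of Jordan blocks of size at least j is d_j − d_{j−1} where d_j = dim ker(N^j) (with d_0 = 0). Computing the differences gives [3, 2, 1].
The number of blocks of size exactly k is (#blocks of size ≥ k) − (#blocks of size ≥ k + 1), so the partition is: 1 block(s) of size 1, 1 block(s) of size 2, 1 block(s) of size 3.
In nonincreasing order the block sizes are [3, 2, 1].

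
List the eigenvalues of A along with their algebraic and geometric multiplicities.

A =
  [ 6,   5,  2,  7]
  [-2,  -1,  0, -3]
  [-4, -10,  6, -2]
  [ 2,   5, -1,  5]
λ = 4: alg = 4, geom = 2

Step 1 — factor the characteristic polynomial to read off the algebraic multiplicities:
  χ_A(x) = (x - 4)^4

Step 2 — compute geometric multiplicities via the rank-nullity identity g(λ) = n − rank(A − λI):
  rank(A − (4)·I) = 2, so dim ker(A − (4)·I) = n − 2 = 2

Summary:
  λ = 4: algebraic multiplicity = 4, geometric multiplicity = 2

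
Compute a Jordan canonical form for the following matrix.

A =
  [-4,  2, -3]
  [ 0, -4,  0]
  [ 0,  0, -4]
J_2(-4) ⊕ J_1(-4)

The characteristic polynomial is
  det(x·I − A) = x^3 + 12*x^2 + 48*x + 64 = (x + 4)^3

Eigenvalues and multiplicities (the geometric multiplicity of λ is n − rank(A − λI), which equals the number of Jordan blocks for λ):
  λ = -4: algebraic multiplicity = 3, geometric multiplicity = 2

Determining the block sizes for each eigenvalue:
  λ = -4: 2 blocks summing to 3 forces exactly one block of size 2 and the rest size 1 → block sizes [2, 1]

Assembling the blocks gives a Jordan form
J =
  [-4,  1,  0]
  [ 0, -4,  0]
  [ 0,  0, -4]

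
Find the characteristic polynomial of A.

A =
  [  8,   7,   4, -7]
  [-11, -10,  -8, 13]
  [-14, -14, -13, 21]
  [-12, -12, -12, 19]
x^4 - 4*x^3 + 6*x^2 - 4*x + 1

Expanding det(x·I − A) (e.g. by cofactor expansion or by noting that A is similar to its Jordan form J, which has the same characteristic polynomial as A) gives
  χ_A(x) = x^4 - 4*x^3 + 6*x^2 - 4*x + 1
which factors as (x - 1)^4. The eigenvalues (with algebraic multiplicities) are λ = 1 with multiplicity 4.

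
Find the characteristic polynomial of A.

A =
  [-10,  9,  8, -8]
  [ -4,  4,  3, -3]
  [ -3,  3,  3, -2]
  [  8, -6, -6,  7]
x^4 - 4*x^3 + 6*x^2 - 4*x + 1

Expanding det(x·I − A) (e.g. by cofactor expansion or by noting that A is similar to its Jordan form J, which has the same characteristic polynomial as A) gives
  χ_A(x) = x^4 - 4*x^3 + 6*x^2 - 4*x + 1
which factors as (x - 1)^4. The eigenvalues (with algebraic multiplicities) are λ = 1 with multiplicity 4.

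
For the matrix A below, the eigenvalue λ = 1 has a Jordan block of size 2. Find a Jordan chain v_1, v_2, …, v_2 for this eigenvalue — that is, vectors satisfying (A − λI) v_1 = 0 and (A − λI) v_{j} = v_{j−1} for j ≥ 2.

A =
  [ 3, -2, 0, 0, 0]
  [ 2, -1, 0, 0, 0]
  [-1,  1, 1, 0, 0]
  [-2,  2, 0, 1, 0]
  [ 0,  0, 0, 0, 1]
A Jordan chain for λ = 1 of length 2:
v_1 = (2, 2, -1, -2, 0)ᵀ
v_2 = (1, 0, 0, 0, 0)ᵀ

Let N = A − (1)·I. We want v_2 with N^2 v_2 = 0 but N^1 v_2 ≠ 0; then v_{j-1} := N · v_j for j = 2, …, 2.

Pick v_2 = (1, 0, 0, 0, 0)ᵀ.
Then v_1 = N · v_2 = (2, 2, -1, -2, 0)ᵀ.

Sanity check: (A − (1)·I) v_1 = (0, 0, 0, 0, 0)ᵀ = 0. ✓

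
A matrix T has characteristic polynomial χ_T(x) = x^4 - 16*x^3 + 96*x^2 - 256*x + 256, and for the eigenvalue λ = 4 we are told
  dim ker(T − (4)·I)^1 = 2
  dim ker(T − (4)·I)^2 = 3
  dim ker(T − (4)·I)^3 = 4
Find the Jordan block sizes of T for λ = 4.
Block sizes for λ = 4: [3, 1]

From the dimensions of kernels of powers, the number of Jordan blocks of size at least j is d_j − d_{j−1} where d_j = dim ker(N^j) (with d_0 = 0). Computing the differences gives [2, 1, 1].
The number of blocks of size exactly k is (#blocks of size ≥ k) − (#blocks of size ≥ k + 1), so the partition is: 1 block(s) of size 1, 1 block(s) of size 3.
In nonincreasing order the block sizes are [3, 1].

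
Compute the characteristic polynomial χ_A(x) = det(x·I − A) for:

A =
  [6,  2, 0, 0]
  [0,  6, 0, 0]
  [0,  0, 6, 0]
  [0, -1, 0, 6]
x^4 - 24*x^3 + 216*x^2 - 864*x + 1296

Expanding det(x·I − A) (e.g. by cofactor expansion or by noting that A is similar to its Jordan form J, which has the same characteristic polynomial as A) gives
  χ_A(x) = x^4 - 24*x^3 + 216*x^2 - 864*x + 1296
which factors as (x - 6)^4. The eigenvalues (with algebraic multiplicities) are λ = 6 with multiplicity 4.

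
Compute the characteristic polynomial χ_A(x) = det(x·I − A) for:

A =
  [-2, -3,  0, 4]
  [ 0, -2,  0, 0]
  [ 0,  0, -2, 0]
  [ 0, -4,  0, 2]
x^4 + 4*x^3 - 16*x - 16

Expanding det(x·I − A) (e.g. by cofactor expansion or by noting that A is similar to its Jordan form J, which has the same characteristic polynomial as A) gives
  χ_A(x) = x^4 + 4*x^3 - 16*x - 16
which factors as (x - 2)*(x + 2)^3. The eigenvalues (with algebraic multiplicities) are λ = -2 with multiplicity 3, λ = 2 with multiplicity 1.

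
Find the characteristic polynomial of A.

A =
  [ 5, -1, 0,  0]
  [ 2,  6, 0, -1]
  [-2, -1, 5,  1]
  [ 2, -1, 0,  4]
x^4 - 20*x^3 + 150*x^2 - 500*x + 625

Expanding det(x·I − A) (e.g. by cofactor expansion or by noting that A is similar to its Jordan form J, which has the same characteristic polynomial as A) gives
  χ_A(x) = x^4 - 20*x^3 + 150*x^2 - 500*x + 625
which factors as (x - 5)^4. The eigenvalues (with algebraic multiplicities) are λ = 5 with multiplicity 4.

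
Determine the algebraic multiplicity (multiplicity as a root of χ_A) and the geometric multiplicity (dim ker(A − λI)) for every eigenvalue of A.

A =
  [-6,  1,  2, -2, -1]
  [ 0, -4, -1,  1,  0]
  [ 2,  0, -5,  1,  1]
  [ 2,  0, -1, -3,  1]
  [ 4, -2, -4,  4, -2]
λ = -4: alg = 5, geom = 2

Step 1 — factor the characteristic polynomial to read off the algebraic multiplicities:
  χ_A(x) = (x + 4)^5

Step 2 — compute geometric multiplicities via the rank-nullity identity g(λ) = n − rank(A − λI):
  rank(A − (-4)·I) = 3, so dim ker(A − (-4)·I) = n − 3 = 2

Summary:
  λ = -4: algebraic multiplicity = 5, geometric multiplicity = 2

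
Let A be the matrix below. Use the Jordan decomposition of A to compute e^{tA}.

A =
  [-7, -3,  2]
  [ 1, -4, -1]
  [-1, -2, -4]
e^{tA} =
  [-t^2*exp(-5*t)/2 - 2*t*exp(-5*t) + exp(-5*t), -t^2*exp(-5*t)/2 - 3*t*exp(-5*t), t^2*exp(-5*t)/2 + 2*t*exp(-5*t)]
  [t*exp(-5*t), t*exp(-5*t) + exp(-5*t), -t*exp(-5*t)]
  [-t^2*exp(-5*t)/2 - t*exp(-5*t), -t^2*exp(-5*t)/2 - 2*t*exp(-5*t), t^2*exp(-5*t)/2 + t*exp(-5*t) + exp(-5*t)]

Strategy: write A = P · J · P⁻¹ where J is a Jordan canonical form, so e^{tA} = P · e^{tJ} · P⁻¹, and e^{tJ} can be computed block-by-block.

A has Jordan form
J =
  [-5,  1,  0]
  [ 0, -5,  1]
  [ 0,  0, -5]
(up to reordering of blocks).

Per-block formulas:
  For a 3×3 Jordan block J_3(-5): exp(t · J_3(-5)) = e^(-5t)·(I + t·N + (t^2/2)·N^2), where N is the 3×3 nilpotent shift.

After assembling e^{tJ} and conjugating by P, we get:

e^{tA} =
  [-t^2*exp(-5*t)/2 - 2*t*exp(-5*t) + exp(-5*t), -t^2*exp(-5*t)/2 - 3*t*exp(-5*t), t^2*exp(-5*t)/2 + 2*t*exp(-5*t)]
  [t*exp(-5*t), t*exp(-5*t) + exp(-5*t), -t*exp(-5*t)]
  [-t^2*exp(-5*t)/2 - t*exp(-5*t), -t^2*exp(-5*t)/2 - 2*t*exp(-5*t), t^2*exp(-5*t)/2 + t*exp(-5*t) + exp(-5*t)]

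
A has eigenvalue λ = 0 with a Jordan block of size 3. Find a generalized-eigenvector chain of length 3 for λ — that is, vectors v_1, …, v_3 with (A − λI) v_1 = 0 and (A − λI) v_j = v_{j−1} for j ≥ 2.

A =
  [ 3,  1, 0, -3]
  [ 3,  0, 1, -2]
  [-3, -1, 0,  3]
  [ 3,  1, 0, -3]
A Jordan chain for λ = 0 of length 3:
v_1 = (3, 0, -3, 3)ᵀ
v_2 = (3, 3, -3, 3)ᵀ
v_3 = (1, 0, 0, 0)ᵀ

Let N = A − (0)·I. We want v_3 with N^3 v_3 = 0 but N^2 v_3 ≠ 0; then v_{j-1} := N · v_j for j = 3, …, 2.

Pick v_3 = (1, 0, 0, 0)ᵀ.
Then v_2 = N · v_3 = (3, 3, -3, 3)ᵀ.
Then v_1 = N · v_2 = (3, 0, -3, 3)ᵀ.

Sanity check: (A − (0)·I) v_1 = (0, 0, 0, 0)ᵀ = 0. ✓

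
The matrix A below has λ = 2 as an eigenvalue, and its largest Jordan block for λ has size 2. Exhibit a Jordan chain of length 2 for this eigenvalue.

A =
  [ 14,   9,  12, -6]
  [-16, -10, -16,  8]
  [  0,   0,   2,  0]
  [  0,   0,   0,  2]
A Jordan chain for λ = 2 of length 2:
v_1 = (12, -16, 0, 0)ᵀ
v_2 = (1, 0, 0, 0)ᵀ

Let N = A − (2)·I. We want v_2 with N^2 v_2 = 0 but N^1 v_2 ≠ 0; then v_{j-1} := N · v_j for j = 2, …, 2.

Pick v_2 = (1, 0, 0, 0)ᵀ.
Then v_1 = N · v_2 = (12, -16, 0, 0)ᵀ.

Sanity check: (A − (2)·I) v_1 = (0, 0, 0, 0)ᵀ = 0. ✓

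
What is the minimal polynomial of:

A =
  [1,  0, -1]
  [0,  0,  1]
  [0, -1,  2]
x^3 - 3*x^2 + 3*x - 1

The characteristic polynomial is χ_A(x) = (x - 1)^3, so the eigenvalues are known. The minimal polynomial is
  m_A(x) = Π_λ (x − λ)^{k_λ}
where k_λ is the size of the *largest* Jordan block for λ (equivalently, the smallest k with (A − λI)^k v = 0 for every generalised eigenvector v of λ).

  λ = 1: largest Jordan block has size 3, contributing (x − 1)^3

So m_A(x) = (x - 1)^3 = x^3 - 3*x^2 + 3*x - 1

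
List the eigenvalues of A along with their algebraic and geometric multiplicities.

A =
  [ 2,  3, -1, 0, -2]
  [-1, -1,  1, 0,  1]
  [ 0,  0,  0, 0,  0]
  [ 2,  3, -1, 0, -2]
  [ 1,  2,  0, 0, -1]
λ = 0: alg = 5, geom = 3

Step 1 — factor the characteristic polynomial to read off the algebraic multiplicities:
  χ_A(x) = x^5

Step 2 — compute geometric multiplicities via the rank-nullity identity g(λ) = n − rank(A − λI):
  rank(A − (0)·I) = 2, so dim ker(A − (0)·I) = n − 2 = 3

Summary:
  λ = 0: algebraic multiplicity = 5, geometric multiplicity = 3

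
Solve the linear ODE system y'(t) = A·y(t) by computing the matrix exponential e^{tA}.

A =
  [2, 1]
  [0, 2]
e^{tA} =
  [exp(2*t), t*exp(2*t)]
  [0, exp(2*t)]

Strategy: write A = P · J · P⁻¹ where J is a Jordan canonical form, so e^{tA} = P · e^{tJ} · P⁻¹, and e^{tJ} can be computed block-by-block.

A has Jordan form
J =
  [2, 1]
  [0, 2]
(up to reordering of blocks).

Per-block formulas:
  For a 2×2 Jordan block J_2(2): exp(t · J_2(2)) = e^(2t)·(I + t·N), where N is the 2×2 nilpotent shift.

After assembling e^{tJ} and conjugating by P, we get:

e^{tA} =
  [exp(2*t), t*exp(2*t)]
  [0, exp(2*t)]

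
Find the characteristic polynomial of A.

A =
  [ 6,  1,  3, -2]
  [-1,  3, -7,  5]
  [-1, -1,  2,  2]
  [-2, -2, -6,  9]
x^4 - 20*x^3 + 150*x^2 - 500*x + 625

Expanding det(x·I − A) (e.g. by cofactor expansion or by noting that A is similar to its Jordan form J, which has the same characteristic polynomial as A) gives
  χ_A(x) = x^4 - 20*x^3 + 150*x^2 - 500*x + 625
which factors as (x - 5)^4. The eigenvalues (with algebraic multiplicities) are λ = 5 with multiplicity 4.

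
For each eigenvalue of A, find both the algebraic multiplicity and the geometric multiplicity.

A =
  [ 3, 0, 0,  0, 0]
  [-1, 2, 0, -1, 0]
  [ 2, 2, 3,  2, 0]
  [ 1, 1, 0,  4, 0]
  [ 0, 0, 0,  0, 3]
λ = 3: alg = 5, geom = 4

Step 1 — factor the characteristic polynomial to read off the algebraic multiplicities:
  χ_A(x) = (x - 3)^5

Step 2 — compute geometric multiplicities via the rank-nullity identity g(λ) = n − rank(A − λI):
  rank(A − (3)·I) = 1, so dim ker(A − (3)·I) = n − 1 = 4

Summary:
  λ = 3: algebraic multiplicity = 5, geometric multiplicity = 4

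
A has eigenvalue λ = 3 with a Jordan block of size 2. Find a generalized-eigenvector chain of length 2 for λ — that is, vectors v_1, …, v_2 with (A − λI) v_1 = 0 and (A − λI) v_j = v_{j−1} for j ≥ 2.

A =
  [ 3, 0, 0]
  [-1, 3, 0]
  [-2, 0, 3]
A Jordan chain for λ = 3 of length 2:
v_1 = (0, -1, -2)ᵀ
v_2 = (1, 0, 0)ᵀ

Let N = A − (3)·I. We want v_2 with N^2 v_2 = 0 but N^1 v_2 ≠ 0; then v_{j-1} := N · v_j for j = 2, …, 2.

Pick v_2 = (1, 0, 0)ᵀ.
Then v_1 = N · v_2 = (0, -1, -2)ᵀ.

Sanity check: (A − (3)·I) v_1 = (0, 0, 0)ᵀ = 0. ✓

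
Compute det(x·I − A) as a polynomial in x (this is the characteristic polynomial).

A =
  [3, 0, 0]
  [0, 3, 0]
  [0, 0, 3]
x^3 - 9*x^2 + 27*x - 27

Expanding det(x·I − A) (e.g. by cofactor expansion or by noting that A is similar to its Jordan form J, which has the same characteristic polynomial as A) gives
  χ_A(x) = x^3 - 9*x^2 + 27*x - 27
which factors as (x - 3)^3. The eigenvalues (with algebraic multiplicities) are λ = 3 with multiplicity 3.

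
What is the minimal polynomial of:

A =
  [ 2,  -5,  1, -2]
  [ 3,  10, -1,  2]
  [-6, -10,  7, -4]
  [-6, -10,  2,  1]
x^2 - 10*x + 25

The characteristic polynomial is χ_A(x) = (x - 5)^4, so the eigenvalues are known. The minimal polynomial is
  m_A(x) = Π_λ (x − λ)^{k_λ}
where k_λ is the size of the *largest* Jordan block for λ (equivalently, the smallest k with (A − λI)^k v = 0 for every generalised eigenvector v of λ).

  λ = 5: largest Jordan block has size 2, contributing (x − 5)^2

So m_A(x) = (x - 5)^2 = x^2 - 10*x + 25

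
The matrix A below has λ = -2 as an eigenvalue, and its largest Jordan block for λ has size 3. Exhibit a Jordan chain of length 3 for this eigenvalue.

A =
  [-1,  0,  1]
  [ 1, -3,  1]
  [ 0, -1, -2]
A Jordan chain for λ = -2 of length 3:
v_1 = (1, 0, -1)ᵀ
v_2 = (1, 1, 0)ᵀ
v_3 = (1, 0, 0)ᵀ

Let N = A − (-2)·I. We want v_3 with N^3 v_3 = 0 but N^2 v_3 ≠ 0; then v_{j-1} := N · v_j for j = 3, …, 2.

Pick v_3 = (1, 0, 0)ᵀ.
Then v_2 = N · v_3 = (1, 1, 0)ᵀ.
Then v_1 = N · v_2 = (1, 0, -1)ᵀ.

Sanity check: (A − (-2)·I) v_1 = (0, 0, 0)ᵀ = 0. ✓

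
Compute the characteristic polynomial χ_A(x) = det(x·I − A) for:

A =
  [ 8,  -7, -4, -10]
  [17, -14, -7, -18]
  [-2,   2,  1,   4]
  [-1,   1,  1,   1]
x^4 + 4*x^3 + 6*x^2 + 4*x + 1

Expanding det(x·I − A) (e.g. by cofactor expansion or by noting that A is similar to its Jordan form J, which has the same characteristic polynomial as A) gives
  χ_A(x) = x^4 + 4*x^3 + 6*x^2 + 4*x + 1
which factors as (x + 1)^4. The eigenvalues (with algebraic multiplicities) are λ = -1 with multiplicity 4.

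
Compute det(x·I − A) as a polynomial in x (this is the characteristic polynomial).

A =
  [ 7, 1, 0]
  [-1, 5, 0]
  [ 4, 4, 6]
x^3 - 18*x^2 + 108*x - 216

Expanding det(x·I − A) (e.g. by cofactor expansion or by noting that A is similar to its Jordan form J, which has the same characteristic polynomial as A) gives
  χ_A(x) = x^3 - 18*x^2 + 108*x - 216
which factors as (x - 6)^3. The eigenvalues (with algebraic multiplicities) are λ = 6 with multiplicity 3.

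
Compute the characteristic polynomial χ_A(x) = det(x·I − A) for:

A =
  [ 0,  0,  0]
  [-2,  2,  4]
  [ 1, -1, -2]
x^3

Expanding det(x·I − A) (e.g. by cofactor expansion or by noting that A is similar to its Jordan form J, which has the same characteristic polynomial as A) gives
  χ_A(x) = x^3
which factors as x^3. The eigenvalues (with algebraic multiplicities) are λ = 0 with multiplicity 3.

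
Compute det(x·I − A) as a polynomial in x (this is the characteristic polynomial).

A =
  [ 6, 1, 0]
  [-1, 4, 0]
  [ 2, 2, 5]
x^3 - 15*x^2 + 75*x - 125

Expanding det(x·I − A) (e.g. by cofactor expansion or by noting that A is similar to its Jordan form J, which has the same characteristic polynomial as A) gives
  χ_A(x) = x^3 - 15*x^2 + 75*x - 125
which factors as (x - 5)^3. The eigenvalues (with algebraic multiplicities) are λ = 5 with multiplicity 3.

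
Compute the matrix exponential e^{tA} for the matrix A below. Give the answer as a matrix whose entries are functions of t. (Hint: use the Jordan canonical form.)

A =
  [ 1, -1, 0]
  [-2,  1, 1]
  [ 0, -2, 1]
e^{tA} =
  [t^2*exp(t) + exp(t), -t*exp(t), -t^2*exp(t)/2]
  [-2*t*exp(t), exp(t), t*exp(t)]
  [2*t^2*exp(t), -2*t*exp(t), -t^2*exp(t) + exp(t)]

Strategy: write A = P · J · P⁻¹ where J is a Jordan canonical form, so e^{tA} = P · e^{tJ} · P⁻¹, and e^{tJ} can be computed block-by-block.

A has Jordan form
J =
  [1, 1, 0]
  [0, 1, 1]
  [0, 0, 1]
(up to reordering of blocks).

Per-block formulas:
  For a 3×3 Jordan block J_3(1): exp(t · J_3(1)) = e^(1t)·(I + t·N + (t^2/2)·N^2), where N is the 3×3 nilpotent shift.

After assembling e^{tJ} and conjugating by P, we get:

e^{tA} =
  [t^2*exp(t) + exp(t), -t*exp(t), -t^2*exp(t)/2]
  [-2*t*exp(t), exp(t), t*exp(t)]
  [2*t^2*exp(t), -2*t*exp(t), -t^2*exp(t) + exp(t)]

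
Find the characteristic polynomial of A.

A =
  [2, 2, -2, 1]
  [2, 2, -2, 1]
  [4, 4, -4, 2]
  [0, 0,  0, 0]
x^4

Expanding det(x·I − A) (e.g. by cofactor expansion or by noting that A is similar to its Jordan form J, which has the same characteristic polynomial as A) gives
  χ_A(x) = x^4
which factors as x^4. The eigenvalues (with algebraic multiplicities) are λ = 0 with multiplicity 4.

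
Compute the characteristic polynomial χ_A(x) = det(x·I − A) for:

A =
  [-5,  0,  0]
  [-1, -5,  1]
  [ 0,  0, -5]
x^3 + 15*x^2 + 75*x + 125

Expanding det(x·I − A) (e.g. by cofactor expansion or by noting that A is similar to its Jordan form J, which has the same characteristic polynomial as A) gives
  χ_A(x) = x^3 + 15*x^2 + 75*x + 125
which factors as (x + 5)^3. The eigenvalues (with algebraic multiplicities) are λ = -5 with multiplicity 3.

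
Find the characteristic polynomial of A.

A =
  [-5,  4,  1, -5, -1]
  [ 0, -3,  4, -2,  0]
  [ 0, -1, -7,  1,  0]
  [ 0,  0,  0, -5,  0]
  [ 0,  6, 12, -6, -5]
x^5 + 25*x^4 + 250*x^3 + 1250*x^2 + 3125*x + 3125

Expanding det(x·I − A) (e.g. by cofactor expansion or by noting that A is similar to its Jordan form J, which has the same characteristic polynomial as A) gives
  χ_A(x) = x^5 + 25*x^4 + 250*x^3 + 1250*x^2 + 3125*x + 3125
which factors as (x + 5)^5. The eigenvalues (with algebraic multiplicities) are λ = -5 with multiplicity 5.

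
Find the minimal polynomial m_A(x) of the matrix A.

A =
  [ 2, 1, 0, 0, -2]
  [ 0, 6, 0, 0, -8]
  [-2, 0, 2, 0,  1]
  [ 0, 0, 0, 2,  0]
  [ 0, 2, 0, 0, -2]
x^2 - 4*x + 4

The characteristic polynomial is χ_A(x) = (x - 2)^5, so the eigenvalues are known. The minimal polynomial is
  m_A(x) = Π_λ (x − λ)^{k_λ}
where k_λ is the size of the *largest* Jordan block for λ (equivalently, the smallest k with (A − λI)^k v = 0 for every generalised eigenvector v of λ).

  λ = 2: largest Jordan block has size 2, contributing (x − 2)^2

So m_A(x) = (x - 2)^2 = x^2 - 4*x + 4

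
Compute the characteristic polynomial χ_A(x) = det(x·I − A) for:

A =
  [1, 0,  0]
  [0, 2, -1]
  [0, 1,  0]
x^3 - 3*x^2 + 3*x - 1

Expanding det(x·I − A) (e.g. by cofactor expansion or by noting that A is similar to its Jordan form J, which has the same characteristic polynomial as A) gives
  χ_A(x) = x^3 - 3*x^2 + 3*x - 1
which factors as (x - 1)^3. The eigenvalues (with algebraic multiplicities) are λ = 1 with multiplicity 3.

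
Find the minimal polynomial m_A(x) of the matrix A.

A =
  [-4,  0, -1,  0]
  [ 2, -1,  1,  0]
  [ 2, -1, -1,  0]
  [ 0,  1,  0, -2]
x^3 + 6*x^2 + 12*x + 8

The characteristic polynomial is χ_A(x) = (x + 2)^4, so the eigenvalues are known. The minimal polynomial is
  m_A(x) = Π_λ (x − λ)^{k_λ}
where k_λ is the size of the *largest* Jordan block for λ (equivalently, the smallest k with (A − λI)^k v = 0 for every generalised eigenvector v of λ).

  λ = -2: largest Jordan block has size 3, contributing (x + 2)^3

So m_A(x) = (x + 2)^3 = x^3 + 6*x^2 + 12*x + 8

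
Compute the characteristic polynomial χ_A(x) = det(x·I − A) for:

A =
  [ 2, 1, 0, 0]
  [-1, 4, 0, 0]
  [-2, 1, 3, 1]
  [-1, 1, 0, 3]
x^4 - 12*x^3 + 54*x^2 - 108*x + 81

Expanding det(x·I − A) (e.g. by cofactor expansion or by noting that A is similar to its Jordan form J, which has the same characteristic polynomial as A) gives
  χ_A(x) = x^4 - 12*x^3 + 54*x^2 - 108*x + 81
which factors as (x - 3)^4. The eigenvalues (with algebraic multiplicities) are λ = 3 with multiplicity 4.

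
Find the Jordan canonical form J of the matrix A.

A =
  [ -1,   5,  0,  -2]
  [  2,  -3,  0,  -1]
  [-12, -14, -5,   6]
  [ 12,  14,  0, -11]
J_3(-5) ⊕ J_1(-5)

The characteristic polynomial is
  det(x·I − A) = x^4 + 20*x^3 + 150*x^2 + 500*x + 625 = (x + 5)^4

Eigenvalues and multiplicities (the geometric multiplicity of λ is n − rank(A − λI), which equals the number of Jordan blocks for λ):
  λ = -5: algebraic multiplicity = 4, geometric multiplicity = 2

Determining the block sizes for each eigenvalue:
  λ = -5: with am = 4 and gm = 2, the partition is not yet determined (e.g. several partitions of 4 into 2 parts exist). Let N = A − (-5)·I. Computing rank(N^1) = 2, rank(N^2) = 1, rank(N^3) = 0; the number of blocks of size ≥ j is rank(N^{j−1}) − rank(N^j), giving [2, 1, 1]. So we have 1 block(s) of size 3, 1 block(s) of size 1 → block sizes [3, 1]

Assembling the blocks gives a Jordan form
J =
  [-5,  1,  0,  0]
  [ 0, -5,  1,  0]
  [ 0,  0, -5,  0]
  [ 0,  0,  0, -5]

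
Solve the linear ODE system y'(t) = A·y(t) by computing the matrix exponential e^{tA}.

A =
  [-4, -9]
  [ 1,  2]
e^{tA} =
  [-3*t*exp(-t) + exp(-t), -9*t*exp(-t)]
  [t*exp(-t), 3*t*exp(-t) + exp(-t)]

Strategy: write A = P · J · P⁻¹ where J is a Jordan canonical form, so e^{tA} = P · e^{tJ} · P⁻¹, and e^{tJ} can be computed block-by-block.

A has Jordan form
J =
  [-1,  1]
  [ 0, -1]
(up to reordering of blocks).

Per-block formulas:
  For a 2×2 Jordan block J_2(-1): exp(t · J_2(-1)) = e^(-1t)·(I + t·N), where N is the 2×2 nilpotent shift.

After assembling e^{tJ} and conjugating by P, we get:

e^{tA} =
  [-3*t*exp(-t) + exp(-t), -9*t*exp(-t)]
  [t*exp(-t), 3*t*exp(-t) + exp(-t)]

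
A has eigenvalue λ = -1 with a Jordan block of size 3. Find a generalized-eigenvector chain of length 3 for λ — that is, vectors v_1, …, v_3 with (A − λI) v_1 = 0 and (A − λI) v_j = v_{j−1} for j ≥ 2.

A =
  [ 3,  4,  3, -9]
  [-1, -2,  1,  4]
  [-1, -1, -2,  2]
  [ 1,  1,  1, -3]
A Jordan chain for λ = -1 of length 3:
v_1 = (4, -1, -1, 1)ᵀ
v_2 = (3, 1, -1, 1)ᵀ
v_3 = (0, 0, 1, 0)ᵀ

Let N = A − (-1)·I. We want v_3 with N^3 v_3 = 0 but N^2 v_3 ≠ 0; then v_{j-1} := N · v_j for j = 3, …, 2.

Pick v_3 = (0, 0, 1, 0)ᵀ.
Then v_2 = N · v_3 = (3, 1, -1, 1)ᵀ.
Then v_1 = N · v_2 = (4, -1, -1, 1)ᵀ.

Sanity check: (A − (-1)·I) v_1 = (0, 0, 0, 0)ᵀ = 0. ✓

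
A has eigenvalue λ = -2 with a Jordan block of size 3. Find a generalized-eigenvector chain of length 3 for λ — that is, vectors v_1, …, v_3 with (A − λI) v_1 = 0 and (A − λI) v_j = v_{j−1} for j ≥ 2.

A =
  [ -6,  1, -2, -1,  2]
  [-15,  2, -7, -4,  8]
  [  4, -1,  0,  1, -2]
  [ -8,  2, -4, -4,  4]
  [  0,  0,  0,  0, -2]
A Jordan chain for λ = -2 of length 3:
v_1 = (1, 4, -1, 2, 0)ᵀ
v_2 = (-4, -15, 4, -8, 0)ᵀ
v_3 = (1, 0, 0, 0, 0)ᵀ

Let N = A − (-2)·I. We want v_3 with N^3 v_3 = 0 but N^2 v_3 ≠ 0; then v_{j-1} := N · v_j for j = 3, …, 2.

Pick v_3 = (1, 0, 0, 0, 0)ᵀ.
Then v_2 = N · v_3 = (-4, -15, 4, -8, 0)ᵀ.
Then v_1 = N · v_2 = (1, 4, -1, 2, 0)ᵀ.

Sanity check: (A − (-2)·I) v_1 = (0, 0, 0, 0, 0)ᵀ = 0. ✓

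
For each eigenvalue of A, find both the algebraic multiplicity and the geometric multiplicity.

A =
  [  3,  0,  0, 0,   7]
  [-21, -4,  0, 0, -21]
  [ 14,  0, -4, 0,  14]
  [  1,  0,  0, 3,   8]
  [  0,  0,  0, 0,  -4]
λ = -4: alg = 3, geom = 3; λ = 3: alg = 2, geom = 1

Step 1 — factor the characteristic polynomial to read off the algebraic multiplicities:
  χ_A(x) = (x - 3)^2*(x + 4)^3

Step 2 — compute geometric multiplicities via the rank-nullity identity g(λ) = n − rank(A − λI):
  rank(A − (-4)·I) = 2, so dim ker(A − (-4)·I) = n − 2 = 3
  rank(A − (3)·I) = 4, so dim ker(A − (3)·I) = n − 4 = 1

Summary:
  λ = -4: algebraic multiplicity = 3, geometric multiplicity = 3
  λ = 3: algebraic multiplicity = 2, geometric multiplicity = 1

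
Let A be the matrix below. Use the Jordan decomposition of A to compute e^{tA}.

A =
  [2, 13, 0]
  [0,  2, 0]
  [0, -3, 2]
e^{tA} =
  [exp(2*t), 13*t*exp(2*t), 0]
  [0, exp(2*t), 0]
  [0, -3*t*exp(2*t), exp(2*t)]

Strategy: write A = P · J · P⁻¹ where J is a Jordan canonical form, so e^{tA} = P · e^{tJ} · P⁻¹, and e^{tJ} can be computed block-by-block.

A has Jordan form
J =
  [2, 1, 0]
  [0, 2, 0]
  [0, 0, 2]
(up to reordering of blocks).

Per-block formulas:
  For a 2×2 Jordan block J_2(2): exp(t · J_2(2)) = e^(2t)·(I + t·N), where N is the 2×2 nilpotent shift.
  For a 1×1 block at λ = 2: exp(t · [2]) = [e^(2t)].

After assembling e^{tJ} and conjugating by P, we get:

e^{tA} =
  [exp(2*t), 13*t*exp(2*t), 0]
  [0, exp(2*t), 0]
  [0, -3*t*exp(2*t), exp(2*t)]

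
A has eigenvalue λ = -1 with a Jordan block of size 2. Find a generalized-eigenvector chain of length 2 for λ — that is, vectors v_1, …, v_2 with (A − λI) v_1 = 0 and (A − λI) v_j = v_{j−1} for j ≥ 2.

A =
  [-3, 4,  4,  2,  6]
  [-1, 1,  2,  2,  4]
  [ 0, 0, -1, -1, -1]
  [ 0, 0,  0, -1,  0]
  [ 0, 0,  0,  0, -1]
A Jordan chain for λ = -1 of length 2:
v_1 = (-2, -1, 0, 0, 0)ᵀ
v_2 = (1, 0, 0, 0, 0)ᵀ

Let N = A − (-1)·I. We want v_2 with N^2 v_2 = 0 but N^1 v_2 ≠ 0; then v_{j-1} := N · v_j for j = 2, …, 2.

Pick v_2 = (1, 0, 0, 0, 0)ᵀ.
Then v_1 = N · v_2 = (-2, -1, 0, 0, 0)ᵀ.

Sanity check: (A − (-1)·I) v_1 = (0, 0, 0, 0, 0)ᵀ = 0. ✓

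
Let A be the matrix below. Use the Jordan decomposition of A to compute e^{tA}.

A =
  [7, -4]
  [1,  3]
e^{tA} =
  [2*t*exp(5*t) + exp(5*t), -4*t*exp(5*t)]
  [t*exp(5*t), -2*t*exp(5*t) + exp(5*t)]

Strategy: write A = P · J · P⁻¹ where J is a Jordan canonical form, so e^{tA} = P · e^{tJ} · P⁻¹, and e^{tJ} can be computed block-by-block.

A has Jordan form
J =
  [5, 1]
  [0, 5]
(up to reordering of blocks).

Per-block formulas:
  For a 2×2 Jordan block J_2(5): exp(t · J_2(5)) = e^(5t)·(I + t·N), where N is the 2×2 nilpotent shift.

After assembling e^{tJ} and conjugating by P, we get:

e^{tA} =
  [2*t*exp(5*t) + exp(5*t), -4*t*exp(5*t)]
  [t*exp(5*t), -2*t*exp(5*t) + exp(5*t)]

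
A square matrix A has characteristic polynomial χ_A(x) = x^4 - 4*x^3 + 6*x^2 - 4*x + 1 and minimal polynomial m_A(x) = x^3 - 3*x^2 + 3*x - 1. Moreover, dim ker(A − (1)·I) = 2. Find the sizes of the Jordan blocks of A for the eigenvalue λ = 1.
Block sizes for λ = 1: [3, 1]

Step 1 — from the characteristic polynomial, algebraic multiplicity of λ = 1 is 4. From dim ker(A − (1)·I) = 2, there are exactly 2 Jordan blocks for λ = 1.
Step 2 — from the minimal polynomial, the factor (x − 1)^3 tells us the largest block for λ = 1 has size 3.
Step 3 — with total size 4, 2 blocks, and largest block 3, the block sizes (in nonincreasing order) are [3, 1].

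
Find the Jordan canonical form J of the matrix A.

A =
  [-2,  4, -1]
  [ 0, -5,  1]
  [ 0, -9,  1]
J_3(-2)

The characteristic polynomial is
  det(x·I − A) = x^3 + 6*x^2 + 12*x + 8 = (x + 2)^3

Eigenvalues and multiplicities (the geometric multiplicity of λ is n − rank(A − λI), which equals the number of Jordan blocks for λ):
  λ = -2: algebraic multiplicity = 3, geometric multiplicity = 1

Determining the block sizes for each eigenvalue:
  λ = -2: one block (gm = 1), so the single block has size am = 3 → block sizes [3]

Assembling the blocks gives a Jordan form
J =
  [-2,  1,  0]
  [ 0, -2,  1]
  [ 0,  0, -2]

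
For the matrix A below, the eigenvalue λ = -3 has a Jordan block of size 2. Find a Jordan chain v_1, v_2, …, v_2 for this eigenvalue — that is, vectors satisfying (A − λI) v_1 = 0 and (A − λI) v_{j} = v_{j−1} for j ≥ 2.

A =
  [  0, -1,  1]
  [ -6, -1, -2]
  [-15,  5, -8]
A Jordan chain for λ = -3 of length 2:
v_1 = (3, -6, -15)ᵀ
v_2 = (1, 0, 0)ᵀ

Let N = A − (-3)·I. We want v_2 with N^2 v_2 = 0 but N^1 v_2 ≠ 0; then v_{j-1} := N · v_j for j = 2, …, 2.

Pick v_2 = (1, 0, 0)ᵀ.
Then v_1 = N · v_2 = (3, -6, -15)ᵀ.

Sanity check: (A − (-3)·I) v_1 = (0, 0, 0)ᵀ = 0. ✓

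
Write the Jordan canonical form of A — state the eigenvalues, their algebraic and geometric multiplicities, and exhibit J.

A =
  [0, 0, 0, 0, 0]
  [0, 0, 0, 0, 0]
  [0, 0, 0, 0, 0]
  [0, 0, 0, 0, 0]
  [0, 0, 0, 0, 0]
J_1(0) ⊕ J_1(0) ⊕ J_1(0) ⊕ J_1(0) ⊕ J_1(0)

The characteristic polynomial is
  det(x·I − A) = x^5

Eigenvalues and multiplicities (the geometric multiplicity of λ is n − rank(A − λI), which equals the number of Jordan blocks for λ):
  λ = 0: algebraic multiplicity = 5, geometric multiplicity = 5

Determining the block sizes for each eigenvalue:
  λ = 0: gm = am = 5, so every block has size 1 → block sizes [1, 1, 1, 1, 1]

Assembling the blocks gives a Jordan form
J =
  [0, 0, 0, 0, 0]
  [0, 0, 0, 0, 0]
  [0, 0, 0, 0, 0]
  [0, 0, 0, 0, 0]
  [0, 0, 0, 0, 0]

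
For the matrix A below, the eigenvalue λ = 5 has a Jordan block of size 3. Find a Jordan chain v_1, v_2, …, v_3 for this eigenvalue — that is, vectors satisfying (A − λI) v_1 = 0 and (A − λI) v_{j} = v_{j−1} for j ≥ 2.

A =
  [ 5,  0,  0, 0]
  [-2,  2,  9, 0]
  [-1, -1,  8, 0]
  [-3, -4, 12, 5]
A Jordan chain for λ = 5 of length 3:
v_1 = (0, -3, -1, -4)ᵀ
v_2 = (0, -2, -1, -3)ᵀ
v_3 = (1, 0, 0, 0)ᵀ

Let N = A − (5)·I. We want v_3 with N^3 v_3 = 0 but N^2 v_3 ≠ 0; then v_{j-1} := N · v_j for j = 3, …, 2.

Pick v_3 = (1, 0, 0, 0)ᵀ.
Then v_2 = N · v_3 = (0, -2, -1, -3)ᵀ.
Then v_1 = N · v_2 = (0, -3, -1, -4)ᵀ.

Sanity check: (A − (5)·I) v_1 = (0, 0, 0, 0)ᵀ = 0. ✓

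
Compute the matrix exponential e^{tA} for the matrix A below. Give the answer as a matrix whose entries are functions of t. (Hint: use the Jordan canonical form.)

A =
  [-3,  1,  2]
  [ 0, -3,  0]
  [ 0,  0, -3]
e^{tA} =
  [exp(-3*t), t*exp(-3*t), 2*t*exp(-3*t)]
  [0, exp(-3*t), 0]
  [0, 0, exp(-3*t)]

Strategy: write A = P · J · P⁻¹ where J is a Jordan canonical form, so e^{tA} = P · e^{tJ} · P⁻¹, and e^{tJ} can be computed block-by-block.

A has Jordan form
J =
  [-3,  1,  0]
  [ 0, -3,  0]
  [ 0,  0, -3]
(up to reordering of blocks).

Per-block formulas:
  For a 2×2 Jordan block J_2(-3): exp(t · J_2(-3)) = e^(-3t)·(I + t·N), where N is the 2×2 nilpotent shift.
  For a 1×1 block at λ = -3: exp(t · [-3]) = [e^(-3t)].

After assembling e^{tJ} and conjugating by P, we get:

e^{tA} =
  [exp(-3*t), t*exp(-3*t), 2*t*exp(-3*t)]
  [0, exp(-3*t), 0]
  [0, 0, exp(-3*t)]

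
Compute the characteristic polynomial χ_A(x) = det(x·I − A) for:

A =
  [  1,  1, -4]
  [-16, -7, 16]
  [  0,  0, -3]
x^3 + 9*x^2 + 27*x + 27

Expanding det(x·I − A) (e.g. by cofactor expansion or by noting that A is similar to its Jordan form J, which has the same characteristic polynomial as A) gives
  χ_A(x) = x^3 + 9*x^2 + 27*x + 27
which factors as (x + 3)^3. The eigenvalues (with algebraic multiplicities) are λ = -3 with multiplicity 3.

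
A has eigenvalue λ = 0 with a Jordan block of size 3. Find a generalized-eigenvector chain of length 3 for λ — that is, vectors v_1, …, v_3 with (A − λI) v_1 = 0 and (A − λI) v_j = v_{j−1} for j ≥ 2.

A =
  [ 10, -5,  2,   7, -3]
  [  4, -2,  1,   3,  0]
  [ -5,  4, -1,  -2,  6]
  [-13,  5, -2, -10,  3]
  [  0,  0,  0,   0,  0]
A Jordan chain for λ = 0 of length 3:
v_1 = (3, 3, 3, -3, 0)ᵀ
v_2 = (-5, -2, 4, 5, 0)ᵀ
v_3 = (0, 1, 0, 0, 0)ᵀ

Let N = A − (0)·I. We want v_3 with N^3 v_3 = 0 but N^2 v_3 ≠ 0; then v_{j-1} := N · v_j for j = 3, …, 2.

Pick v_3 = (0, 1, 0, 0, 0)ᵀ.
Then v_2 = N · v_3 = (-5, -2, 4, 5, 0)ᵀ.
Then v_1 = N · v_2 = (3, 3, 3, -3, 0)ᵀ.

Sanity check: (A − (0)·I) v_1 = (0, 0, 0, 0, 0)ᵀ = 0. ✓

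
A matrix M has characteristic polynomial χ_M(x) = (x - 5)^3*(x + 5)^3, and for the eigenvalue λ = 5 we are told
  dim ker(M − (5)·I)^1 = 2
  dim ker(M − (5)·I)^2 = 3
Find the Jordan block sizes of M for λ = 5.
Block sizes for λ = 5: [2, 1]

From the dimensions of kernels of powers, the number of Jordan blocks of size at least j is d_j − d_{j−1} where d_j = dim ker(N^j) (with d_0 = 0). Computing the differences gives [2, 1].
The number of blocks of size exactly k is (#blocks of size ≥ k) − (#blocks of size ≥ k + 1), so the partition is: 1 block(s) of size 1, 1 block(s) of size 2.
In nonincreasing order the block sizes are [2, 1].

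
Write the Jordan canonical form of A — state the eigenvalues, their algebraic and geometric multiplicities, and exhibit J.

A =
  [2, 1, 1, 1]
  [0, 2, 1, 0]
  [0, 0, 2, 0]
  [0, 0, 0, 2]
J_3(2) ⊕ J_1(2)

The characteristic polynomial is
  det(x·I − A) = x^4 - 8*x^3 + 24*x^2 - 32*x + 16 = (x - 2)^4

Eigenvalues and multiplicities (the geometric multiplicity of λ is n − rank(A − λI), which equals the number of Jordan blocks for λ):
  λ = 2: algebraic multiplicity = 4, geometric multiplicity = 2

Determining the block sizes for each eigenvalue:
  λ = 2: with am = 4 and gm = 2, the partition is not yet determined (e.g. several partitions of 4 into 2 parts exist). Let N = A − (2)·I. Computing rank(N^1) = 2, rank(N^2) = 1, rank(N^3) = 0; the number of blocks of size ≥ j is rank(N^{j−1}) − rank(N^j), giving [2, 1, 1]. So we have 1 block(s) of size 3, 1 block(s) of size 1 → block sizes [3, 1]

Assembling the blocks gives a Jordan form
J =
  [2, 1, 0, 0]
  [0, 2, 1, 0]
  [0, 0, 2, 0]
  [0, 0, 0, 2]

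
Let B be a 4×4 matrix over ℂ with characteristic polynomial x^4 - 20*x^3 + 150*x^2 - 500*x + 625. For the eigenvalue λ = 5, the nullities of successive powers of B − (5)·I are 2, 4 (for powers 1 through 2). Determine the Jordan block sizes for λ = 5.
Block sizes for λ = 5: [2, 2]

From the dimensions of kernels of powers, the number of Jordan blocks of size at least j is d_j − d_{j−1} where d_j = dim ker(N^j) (with d_0 = 0). Computing the differences gives [2, 2].
The number of blocks of size exactly k is (#blocks of size ≥ k) − (#blocks of size ≥ k + 1), so the partition is: 2 block(s) of size 2.
In nonincreasing order the block sizes are [2, 2].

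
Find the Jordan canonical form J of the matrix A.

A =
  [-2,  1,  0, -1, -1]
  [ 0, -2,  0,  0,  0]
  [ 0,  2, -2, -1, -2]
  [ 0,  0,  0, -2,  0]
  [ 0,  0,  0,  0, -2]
J_2(-2) ⊕ J_2(-2) ⊕ J_1(-2)

The characteristic polynomial is
  det(x·I − A) = x^5 + 10*x^4 + 40*x^3 + 80*x^2 + 80*x + 32 = (x + 2)^5

Eigenvalues and multiplicities (the geometric multiplicity of λ is n − rank(A − λI), which equals the number of Jordan blocks for λ):
  λ = -2: algebraic multiplicity = 5, geometric multiplicity = 3

Determining the block sizes for each eigenvalue:
  λ = -2: with am = 5 and gm = 3, the partition is not yet determined (e.g. several partitions of 5 into 3 parts exist). Let N = A − (-2)·I. Computing rank(N^1) = 2, rank(N^2) = 0; the number of blocks of size ≥ j is rank(N^{j−1}) − rank(N^j), giving [3, 2]. So we have 2 block(s) of size 2, 1 block(s) of size 1 → block sizes [2, 2, 1]

Assembling the blocks gives a Jordan form
J =
  [-2,  1,  0,  0,  0]
  [ 0, -2,  0,  0,  0]
  [ 0,  0, -2,  1,  0]
  [ 0,  0,  0, -2,  0]
  [ 0,  0,  0,  0, -2]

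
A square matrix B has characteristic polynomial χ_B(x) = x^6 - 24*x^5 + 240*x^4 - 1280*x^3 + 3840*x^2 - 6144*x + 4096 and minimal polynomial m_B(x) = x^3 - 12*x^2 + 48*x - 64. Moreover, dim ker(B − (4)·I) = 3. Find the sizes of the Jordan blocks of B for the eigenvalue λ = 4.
Block sizes for λ = 4: [3, 2, 1]

Step 1 — from the characteristic polynomial, algebraic multiplicity of λ = 4 is 6. From dim ker(B − (4)·I) = 3, there are exactly 3 Jordan blocks for λ = 4.
Step 2 — from the minimal polynomial, the factor (x − 4)^3 tells us the largest block for λ = 4 has size 3.
Step 3 — with total size 6, 3 blocks, and largest block 3, the block sizes (in nonincreasing order) are [3, 2, 1].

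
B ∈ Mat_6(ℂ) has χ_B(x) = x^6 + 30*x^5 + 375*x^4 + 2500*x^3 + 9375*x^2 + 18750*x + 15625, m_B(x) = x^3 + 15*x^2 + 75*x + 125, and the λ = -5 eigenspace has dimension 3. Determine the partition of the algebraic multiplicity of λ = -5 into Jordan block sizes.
Block sizes for λ = -5: [3, 2, 1]

Step 1 — from the characteristic polynomial, algebraic multiplicity of λ = -5 is 6. From dim ker(B − (-5)·I) = 3, there are exactly 3 Jordan blocks for λ = -5.
Step 2 — from the minimal polynomial, the factor (x + 5)^3 tells us the largest block for λ = -5 has size 3.
Step 3 — with total size 6, 3 blocks, and largest block 3, the block sizes (in nonincreasing order) are [3, 2, 1].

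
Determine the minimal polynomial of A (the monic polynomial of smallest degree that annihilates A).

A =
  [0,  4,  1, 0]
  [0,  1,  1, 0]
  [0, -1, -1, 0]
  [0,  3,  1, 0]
x^3

The characteristic polynomial is χ_A(x) = x^4, so the eigenvalues are known. The minimal polynomial is
  m_A(x) = Π_λ (x − λ)^{k_λ}
where k_λ is the size of the *largest* Jordan block for λ (equivalently, the smallest k with (A − λI)^k v = 0 for every generalised eigenvector v of λ).

  λ = 0: largest Jordan block has size 3, contributing (x − 0)^3

So m_A(x) = x^3 = x^3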